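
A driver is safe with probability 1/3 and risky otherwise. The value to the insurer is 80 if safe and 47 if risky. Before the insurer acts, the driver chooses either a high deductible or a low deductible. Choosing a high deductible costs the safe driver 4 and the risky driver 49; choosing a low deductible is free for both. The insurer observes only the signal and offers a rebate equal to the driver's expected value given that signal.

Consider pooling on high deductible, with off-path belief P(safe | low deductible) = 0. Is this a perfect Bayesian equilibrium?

No

On the equilibrium path (high deductible) the insurer holds the prior 1/3 and pays 1/3·80 + 2/3·47 = 58. Off-path (low deductible) belief 0 gives 0·80 + 1·47 = 47.
Safe: high deductible gives 58 − 4 = 54; low deductible gives 47 − 0 = 47. Stays. ✓
Risky: high deductible gives 58 − 49 = 9; low deductible gives 47 − 0 = 47. Deviates. ✗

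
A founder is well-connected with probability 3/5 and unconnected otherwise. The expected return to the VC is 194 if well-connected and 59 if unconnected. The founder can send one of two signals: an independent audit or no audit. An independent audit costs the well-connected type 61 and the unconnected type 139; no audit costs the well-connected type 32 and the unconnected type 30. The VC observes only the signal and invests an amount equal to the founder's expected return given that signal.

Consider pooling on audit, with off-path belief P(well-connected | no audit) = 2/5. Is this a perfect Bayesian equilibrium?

At the pooled signal (audit) the VC holds the prior 3/5 and pays 3/5·194 + 2/5·59 = 140. Off-path (no audit) belief 2/5 gives 2/5·194 + 3/5·59 = 113.
Well-connected: audit gives 140 − 61 = 79; no audit gives 113 − 32 = 81. Deviates. ✗
Unconnected: audit gives 140 − 139 = 1; no audit gives 113 − 30 = 83. Deviates. ✗

No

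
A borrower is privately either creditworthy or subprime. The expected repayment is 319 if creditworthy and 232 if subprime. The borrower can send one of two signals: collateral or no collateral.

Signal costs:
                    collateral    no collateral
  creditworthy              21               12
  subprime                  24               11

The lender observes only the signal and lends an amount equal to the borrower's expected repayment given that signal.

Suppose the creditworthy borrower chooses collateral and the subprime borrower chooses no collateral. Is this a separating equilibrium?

No

If types separate, collateral earns payment 319 and no collateral earns 232.
Creditworthy: collateral gives 319 − 21 = 298; no collateral gives 232 − 12 = 220. No deviation. ✓
Subprime: no collateral gives 232 − 11 = 221; collateral gives 319 − 24 = 295. Would deviate. ✗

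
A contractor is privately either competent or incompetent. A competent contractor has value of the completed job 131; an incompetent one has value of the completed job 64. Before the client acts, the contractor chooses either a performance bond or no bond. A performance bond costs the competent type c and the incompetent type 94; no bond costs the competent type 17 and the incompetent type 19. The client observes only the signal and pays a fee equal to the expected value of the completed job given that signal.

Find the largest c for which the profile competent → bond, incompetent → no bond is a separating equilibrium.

84

Under separation: bond → competent (pays 131); no bond → incompetent (pays 64).
Incompetent: 64 − 19 = 45 ≥ 131 − 94 = 37. Holds regardless of c. ✓
Competent: 131 − c ≥ 64 − 17, so c ≤ 131 − 47 = 84.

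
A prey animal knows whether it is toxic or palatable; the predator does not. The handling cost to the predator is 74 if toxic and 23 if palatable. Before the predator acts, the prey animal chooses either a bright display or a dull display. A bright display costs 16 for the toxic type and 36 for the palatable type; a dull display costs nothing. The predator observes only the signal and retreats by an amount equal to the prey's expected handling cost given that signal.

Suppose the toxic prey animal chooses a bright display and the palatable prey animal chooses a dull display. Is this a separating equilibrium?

No

If types separate, bright display earns payment 74 and dull display earns 23.
Toxic: bright display gives 74 − 16 = 58; dull display gives 23 − 0 = 23. No deviation. ✓
Palatable: dull display gives 23 − 0 = 23; bright display gives 74 − 36 = 38. Would deviate. ✗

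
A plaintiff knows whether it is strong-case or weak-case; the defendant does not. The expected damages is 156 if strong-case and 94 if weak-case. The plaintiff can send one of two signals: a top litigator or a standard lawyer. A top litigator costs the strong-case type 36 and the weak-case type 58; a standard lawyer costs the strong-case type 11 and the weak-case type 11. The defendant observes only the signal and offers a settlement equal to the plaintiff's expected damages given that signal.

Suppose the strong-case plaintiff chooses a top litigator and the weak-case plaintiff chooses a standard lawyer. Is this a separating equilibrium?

No

Under separation the defendant infers type exactly: top litigator → strong-case (pays 156), standard lawyer → weak-case (pays 94).
Strong-case: top litigator gives 156 − 36 = 120; standard lawyer gives 94 − 11 = 83. No deviation. ✓
Weak-case: standard lawyer gives 94 − 11 = 83; top litigator gives 156 − 58 = 98. Would deviate. ✗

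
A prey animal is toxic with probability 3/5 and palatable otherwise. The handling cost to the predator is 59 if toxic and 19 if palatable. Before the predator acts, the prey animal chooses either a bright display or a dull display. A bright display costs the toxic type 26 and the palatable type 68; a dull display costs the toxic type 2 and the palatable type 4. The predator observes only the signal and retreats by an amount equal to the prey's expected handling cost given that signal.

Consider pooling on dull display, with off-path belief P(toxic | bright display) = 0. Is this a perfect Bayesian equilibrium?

On the equilibrium path (dull display) the predator holds the prior 3/5 and pays 3/5·59 + 2/5·19 = 43. Off-path (bright display) belief 0 gives 0·59 + 1·19 = 19.
Toxic: dull display gives 43 − 2 = 41; bright display gives 19 − 26 = -7. Stays. ✓
Palatable: dull display gives 43 − 4 = 39; bright display gives 19 − 68 = -49. Stays. ✓
Beliefs are Bayes-consistent on-path and both types best-respond.

Yes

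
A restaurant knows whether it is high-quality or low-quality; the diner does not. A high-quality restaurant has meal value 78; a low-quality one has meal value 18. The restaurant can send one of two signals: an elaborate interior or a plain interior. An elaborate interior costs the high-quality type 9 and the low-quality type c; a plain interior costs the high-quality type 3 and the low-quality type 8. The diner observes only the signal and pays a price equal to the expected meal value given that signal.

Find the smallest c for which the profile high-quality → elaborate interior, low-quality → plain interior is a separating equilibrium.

68

Under separation: elaborate interior → high-quality (pays 78); plain interior → low-quality (pays 18).
High-quality: 78 − 9 = 69 ≥ 18 − 3 = 15. Holds regardless of c. ✓
Low-quality: 18 − 8 ≥ 78 − c, so c ≥ 78 − 10 = 68.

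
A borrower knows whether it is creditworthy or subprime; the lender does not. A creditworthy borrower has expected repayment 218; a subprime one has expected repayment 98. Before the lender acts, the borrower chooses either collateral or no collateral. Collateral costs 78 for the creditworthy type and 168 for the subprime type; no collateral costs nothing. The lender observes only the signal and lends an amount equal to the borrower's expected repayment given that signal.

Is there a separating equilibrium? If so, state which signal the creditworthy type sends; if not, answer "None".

collateral

Try creditworthy → collateral, subprime → no collateral:
  Under separation the lender infers type exactly: collateral → creditworthy (pays 218), no collateral → subprime (pays 98).
  Creditworthy: collateral gives 218 − 78 = 140; no collateral gives 98 − 0 = 98. No deviation. ✓
  Subprime: no collateral gives 98 − 0 = 98; collateral gives 218 − 168 = 50. No deviation. ✓
Both hold — the creditworthy type sends collateral.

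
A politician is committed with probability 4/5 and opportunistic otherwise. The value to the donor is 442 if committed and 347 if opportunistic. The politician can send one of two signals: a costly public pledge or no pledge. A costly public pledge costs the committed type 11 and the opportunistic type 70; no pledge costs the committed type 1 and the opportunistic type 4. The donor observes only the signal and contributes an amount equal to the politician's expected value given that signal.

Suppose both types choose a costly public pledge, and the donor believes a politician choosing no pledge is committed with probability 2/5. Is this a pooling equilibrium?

No

At the pooled signal (pledge) the donor holds the prior 4/5 and pays 4/5·442 + 1/5·347 = 423. Off-path (no pledge) belief 2/5 gives 2/5·442 + 3/5·347 = 385.
Committed: pledge gives 423 − 11 = 412; no pledge gives 385 − 1 = 384. Stays. ✓
Opportunistic: pledge gives 423 − 70 = 353; no pledge gives 385 − 4 = 381. Deviates. ✗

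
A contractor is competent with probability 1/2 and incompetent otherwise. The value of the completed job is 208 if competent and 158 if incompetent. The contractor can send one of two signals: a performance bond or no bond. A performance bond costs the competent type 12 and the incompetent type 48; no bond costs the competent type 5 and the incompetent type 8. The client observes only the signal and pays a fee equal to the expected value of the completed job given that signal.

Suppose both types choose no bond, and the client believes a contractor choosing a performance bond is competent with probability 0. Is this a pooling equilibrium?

Yes

At the pooled signal (no bond) the client holds the prior 1/2 and pays 1/2·208 + 1/2·158 = 183. Off-path (bond) belief 0 gives 0·208 + 1·158 = 158.
Competent: no bond gives 183 − 5 = 178; bond gives 158 − 12 = 146. Stays. ✓
Incompetent: no bond gives 183 − 8 = 175; bond gives 158 − 48 = 110. Stays. ✓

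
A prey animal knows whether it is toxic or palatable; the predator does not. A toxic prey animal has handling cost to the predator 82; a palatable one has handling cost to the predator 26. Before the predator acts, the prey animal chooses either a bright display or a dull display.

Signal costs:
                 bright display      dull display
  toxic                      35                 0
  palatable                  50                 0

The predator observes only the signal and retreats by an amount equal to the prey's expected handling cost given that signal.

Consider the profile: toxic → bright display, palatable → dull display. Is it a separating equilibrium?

Under separation the predator infers type exactly: bright display → toxic (pays 82), dull display → palatable (pays 26).
Toxic: bright display gives 82 − 35 = 47; dull display gives 26 − 0 = 26. No deviation. ✓
Palatable: dull display gives 26 − 0 = 26; bright display gives 82 − 50 = 32. Would deviate. ✗

No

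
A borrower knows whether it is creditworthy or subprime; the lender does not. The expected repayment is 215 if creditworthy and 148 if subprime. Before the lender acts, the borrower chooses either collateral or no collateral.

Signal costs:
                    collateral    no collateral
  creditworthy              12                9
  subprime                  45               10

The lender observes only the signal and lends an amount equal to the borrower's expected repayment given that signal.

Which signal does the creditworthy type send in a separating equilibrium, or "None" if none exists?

Try creditworthy → collateral, subprime → no collateral:
  Under separation the lender infers type exactly: collateral → creditworthy (pays 215), no collateral → subprime (pays 148).
  Creditworthy: collateral gives 215 − 12 = 203; no collateral gives 148 − 9 = 139. No deviation. ✓
  Subprime: no collateral gives 148 − 10 = 138; collateral gives 215 − 45 = 170. Would deviate. ✗
Try creditworthy → no collateral, subprime → collateral:
  Under separation the lender infers type exactly: no collateral → creditworthy (pays 215), collateral → subprime (pays 148).
  Creditworthy: no collateral gives 215 − 9 = 206; collateral gives 148 − 12 = 136. No deviation. ✓
  Subprime: collateral gives 148 − 45 = 103; no collateral gives 215 − 10 = 205. Would deviate. ✗
Neither assignment is incentive-compatible.

None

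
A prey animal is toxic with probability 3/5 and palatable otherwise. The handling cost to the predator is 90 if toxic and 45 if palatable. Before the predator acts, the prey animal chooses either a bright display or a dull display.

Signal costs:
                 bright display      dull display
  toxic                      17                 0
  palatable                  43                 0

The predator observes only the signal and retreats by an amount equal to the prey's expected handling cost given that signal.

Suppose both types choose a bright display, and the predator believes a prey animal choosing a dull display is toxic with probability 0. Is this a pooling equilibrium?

No

On the equilibrium path (bright display) the predator holds the prior 3/5 and pays 3/5·90 + 2/5·45 = 72. Off-path (dull display) belief 0 gives 0·90 + 1·45 = 45.
Toxic: bright display gives 72 − 17 = 55; dull display gives 45 − 0 = 45. Stays. ✓
Palatable: bright display gives 72 − 43 = 29; dull display gives 45 − 0 = 45. Deviates. ✗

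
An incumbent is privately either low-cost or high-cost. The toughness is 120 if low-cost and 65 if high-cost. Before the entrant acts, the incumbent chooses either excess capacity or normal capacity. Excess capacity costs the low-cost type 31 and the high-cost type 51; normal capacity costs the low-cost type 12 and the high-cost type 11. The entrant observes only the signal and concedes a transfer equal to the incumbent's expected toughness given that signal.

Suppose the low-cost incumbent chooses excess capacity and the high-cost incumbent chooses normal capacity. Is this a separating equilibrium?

No

If types separate, excess capacity earns payment 120 and normal capacity earns 65.
Low-cost: excess capacity gives 120 − 31 = 89; normal capacity gives 65 − 12 = 53. No deviation. ✓
High-cost: normal capacity gives 65 − 11 = 54; excess capacity gives 120 − 51 = 69. Would deviate. ✗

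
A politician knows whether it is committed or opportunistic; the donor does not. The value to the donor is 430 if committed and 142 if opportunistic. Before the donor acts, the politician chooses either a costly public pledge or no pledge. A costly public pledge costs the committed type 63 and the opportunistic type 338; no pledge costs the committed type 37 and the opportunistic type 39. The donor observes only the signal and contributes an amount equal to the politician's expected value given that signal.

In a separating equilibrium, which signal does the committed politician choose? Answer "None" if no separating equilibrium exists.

Try committed → pledge, opportunistic → no pledge:
  If types separate, pledge earns payment 430 and no pledge earns 142.
  Committed: pledge gives 430 − 63 = 367; no pledge gives 142 − 37 = 105. No deviation. ✓
  Opportunistic: no pledge gives 142 − 39 = 103; pledge gives 430 − 338 = 92. No deviation. ✓
Both hold — the committed type sends pledge.

pledge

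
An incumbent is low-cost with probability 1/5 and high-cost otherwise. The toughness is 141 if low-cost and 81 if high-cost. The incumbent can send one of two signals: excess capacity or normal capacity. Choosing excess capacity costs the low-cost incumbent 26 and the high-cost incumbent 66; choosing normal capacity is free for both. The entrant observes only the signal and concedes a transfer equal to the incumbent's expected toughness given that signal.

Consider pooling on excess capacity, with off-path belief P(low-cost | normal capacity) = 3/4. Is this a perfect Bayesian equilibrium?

On the equilibrium path (excess capacity) the entrant holds the prior 1/5 and pays 1/5·141 + 4/5·81 = 93. Off-path (normal capacity) belief 3/4 gives 3/4·141 + 1/4·81 = 126.
Low-cost: excess capacity gives 93 − 26 = 67; normal capacity gives 126 − 0 = 126. Deviates. ✗
High-cost: excess capacity gives 93 − 66 = 27; normal capacity gives 126 − 0 = 126. Deviates. ✗

No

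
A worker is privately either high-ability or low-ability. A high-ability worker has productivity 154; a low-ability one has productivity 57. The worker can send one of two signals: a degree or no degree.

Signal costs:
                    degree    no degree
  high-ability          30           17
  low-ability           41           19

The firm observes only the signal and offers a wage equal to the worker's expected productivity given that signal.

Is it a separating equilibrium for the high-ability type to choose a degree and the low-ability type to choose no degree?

Under separation the firm infers type exactly: degree → high-ability (pays 154), no degree → low-ability (pays 57).
High-ability: degree gives 154 − 30 = 124; no degree gives 57 − 17 = 40. No deviation. ✓
Low-ability: no degree gives 57 − 19 = 38; degree gives 154 − 41 = 113. Would deviate. ✗

No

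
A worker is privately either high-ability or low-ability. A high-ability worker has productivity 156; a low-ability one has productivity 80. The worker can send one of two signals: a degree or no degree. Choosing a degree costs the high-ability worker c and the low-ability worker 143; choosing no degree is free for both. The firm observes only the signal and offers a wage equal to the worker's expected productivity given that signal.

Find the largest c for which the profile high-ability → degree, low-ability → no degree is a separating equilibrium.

Under separation: degree → high-ability (pays 156); no degree → low-ability (pays 80).
Low-ability: 80 − 0 = 80 ≥ 156 − 143 = 13. Holds regardless of c. ✓
High-ability: 156 − c ≥ 80 − 0, so c ≤ 156 − 80 = 76.

76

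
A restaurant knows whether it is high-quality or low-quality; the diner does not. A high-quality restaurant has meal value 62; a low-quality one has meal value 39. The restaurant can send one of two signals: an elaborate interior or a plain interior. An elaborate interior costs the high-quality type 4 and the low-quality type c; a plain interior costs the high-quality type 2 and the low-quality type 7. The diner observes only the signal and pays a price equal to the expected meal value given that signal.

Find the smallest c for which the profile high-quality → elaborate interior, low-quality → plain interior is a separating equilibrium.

Under separation: elaborate interior → high-quality (pays 62); plain interior → low-quality (pays 39).
High-quality: 62 − 4 = 58 ≥ 39 − 2 = 37. Holds regardless of c. ✓
Low-quality: 39 − 7 ≥ 62 − c, so c ≥ 62 − 32 = 30.

30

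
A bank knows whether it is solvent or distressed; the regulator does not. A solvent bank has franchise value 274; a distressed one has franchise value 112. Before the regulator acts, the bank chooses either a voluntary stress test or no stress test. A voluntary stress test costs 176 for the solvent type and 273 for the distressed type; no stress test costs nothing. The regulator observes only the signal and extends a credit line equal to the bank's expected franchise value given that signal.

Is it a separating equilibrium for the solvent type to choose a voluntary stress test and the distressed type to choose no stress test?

No

Under separation the regulator infers type exactly: stress test → solvent (pays 274), no stress test → distressed (pays 112).
Solvent: stress test gives 274 − 176 = 98; no stress test gives 112 − 0 = 112. Would deviate. ✗
Distressed: no stress test gives 112 − 0 = 112; stress test gives 274 − 273 = 1. No deviation. ✓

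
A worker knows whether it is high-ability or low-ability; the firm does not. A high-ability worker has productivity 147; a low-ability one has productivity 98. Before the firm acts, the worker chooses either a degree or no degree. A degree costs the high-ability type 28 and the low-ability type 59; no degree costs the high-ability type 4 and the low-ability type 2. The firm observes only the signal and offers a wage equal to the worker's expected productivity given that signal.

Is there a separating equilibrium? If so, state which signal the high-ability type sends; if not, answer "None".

degree

Try high-ability → degree, low-ability → no degree:
  If types separate, degree earns payment 147 and no degree earns 98.
  High-ability: degree gives 147 − 28 = 119; no degree gives 98 − 4 = 94. No deviation. ✓
  Low-ability: no degree gives 98 − 2 = 96; degree gives 147 − 59 = 88. No deviation. ✓
Both hold — the high-ability type sends degree.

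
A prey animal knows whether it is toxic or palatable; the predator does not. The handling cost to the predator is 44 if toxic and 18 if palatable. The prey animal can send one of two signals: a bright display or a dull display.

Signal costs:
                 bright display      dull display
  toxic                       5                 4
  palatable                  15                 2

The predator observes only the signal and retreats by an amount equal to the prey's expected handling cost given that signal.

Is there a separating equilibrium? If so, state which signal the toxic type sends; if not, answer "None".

None

Try toxic → bright display, palatable → dull display:
  If types separate, bright display earns payment 44 and dull display earns 18.
  Toxic: bright display gives 44 − 5 = 39; dull display gives 18 − 4 = 14. No deviation. ✓
  Palatable: dull display gives 18 − 2 = 16; bright display gives 44 − 15 = 29. Would deviate. ✗
Try toxic → dull display, palatable → bright display:
  If types separate, dull display earns payment 44 and bright display earns 18.
  Toxic: dull display gives 44 − 4 = 40; bright display gives 18 − 5 = 13. No deviation. ✓
  Palatable: bright display gives 18 − 15 = 3; dull display gives 44 − 2 = 42. Would deviate. ✗
Neither assignment is incentive-compatible.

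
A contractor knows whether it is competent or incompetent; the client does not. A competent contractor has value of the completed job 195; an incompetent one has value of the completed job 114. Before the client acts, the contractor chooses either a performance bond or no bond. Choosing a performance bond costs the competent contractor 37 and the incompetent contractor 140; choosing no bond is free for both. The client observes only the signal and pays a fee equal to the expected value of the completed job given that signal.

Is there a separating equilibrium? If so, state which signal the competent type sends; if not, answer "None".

bond

Try competent → bond, incompetent → no bond:
  If types separate, bond earns payment 195 and no bond earns 114.
  Competent: bond gives 195 − 37 = 158; no bond gives 114 − 0 = 114. No deviation. ✓
  Incompetent: no bond gives 114 − 0 = 114; bond gives 195 − 140 = 55. No deviation. ✓
Both hold — the competent type sends bond.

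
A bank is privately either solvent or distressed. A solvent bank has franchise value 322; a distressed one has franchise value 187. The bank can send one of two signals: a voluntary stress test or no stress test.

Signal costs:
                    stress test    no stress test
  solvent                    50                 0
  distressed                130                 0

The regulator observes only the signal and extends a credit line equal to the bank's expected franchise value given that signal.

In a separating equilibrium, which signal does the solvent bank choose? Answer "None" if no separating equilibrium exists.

None

Try solvent → stress test, distressed → no stress test:
  If types separate, stress test earns payment 322 and no stress test earns 187.
  Solvent: stress test gives 322 − 50 = 272; no stress test gives 187 − 0 = 187. No deviation. ✓
  Distressed: no stress test gives 187 − 0 = 187; stress test gives 322 − 130 = 192. Would deviate. ✗
Try solvent → no stress test, distressed → stress test:
  If types separate, no stress test earns payment 322 and stress test earns 187.
  Solvent: no stress test gives 322 − 0 = 322; stress test gives 187 − 50 = 137. No deviation. ✓
  Distressed: stress test gives 187 − 130 = 57; no stress test gives 322 − 0 = 322. Would deviate. ✗
Neither assignment is incentive-compatible.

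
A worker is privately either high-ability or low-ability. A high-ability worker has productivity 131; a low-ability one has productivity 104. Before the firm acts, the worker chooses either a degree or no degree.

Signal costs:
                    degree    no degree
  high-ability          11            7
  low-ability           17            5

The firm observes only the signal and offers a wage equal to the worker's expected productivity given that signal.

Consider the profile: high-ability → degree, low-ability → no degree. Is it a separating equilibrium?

If types separate, degree earns payment 131 and no degree earns 104.
High-ability: degree gives 131 − 11 = 120; no degree gives 104 − 7 = 97. No deviation. ✓
Low-ability: no degree gives 104 − 5 = 99; degree gives 131 − 17 = 114. Would deviate. ✗

No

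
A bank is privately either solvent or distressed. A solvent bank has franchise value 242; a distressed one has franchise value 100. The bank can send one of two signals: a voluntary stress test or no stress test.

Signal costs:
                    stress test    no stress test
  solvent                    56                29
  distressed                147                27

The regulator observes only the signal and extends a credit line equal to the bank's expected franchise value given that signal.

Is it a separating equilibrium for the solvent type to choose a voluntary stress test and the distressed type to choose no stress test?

Under separation the regulator infers type exactly: stress test → solvent (pays 242), no stress test → distressed (pays 100).
Solvent: stress test gives 242 − 56 = 186; no stress test gives 100 − 29 = 71. No deviation. ✓
Distressed: no stress test gives 100 − 27 = 73; stress test gives 242 − 147 = 95. Would deviate. ✗

No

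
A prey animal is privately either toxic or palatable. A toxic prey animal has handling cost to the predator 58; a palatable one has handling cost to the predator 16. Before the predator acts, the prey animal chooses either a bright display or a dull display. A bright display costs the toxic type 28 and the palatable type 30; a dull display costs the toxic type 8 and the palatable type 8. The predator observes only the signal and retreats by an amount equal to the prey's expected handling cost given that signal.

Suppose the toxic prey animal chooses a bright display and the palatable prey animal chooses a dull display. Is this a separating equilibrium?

No

If types separate, bright display earns payment 58 and dull display earns 16.
Toxic: bright display gives 58 − 28 = 30; dull display gives 16 − 8 = 8. No deviation. ✓
Palatable: dull display gives 16 − 8 = 8; bright display gives 58 − 30 = 28. Would deviate. ✗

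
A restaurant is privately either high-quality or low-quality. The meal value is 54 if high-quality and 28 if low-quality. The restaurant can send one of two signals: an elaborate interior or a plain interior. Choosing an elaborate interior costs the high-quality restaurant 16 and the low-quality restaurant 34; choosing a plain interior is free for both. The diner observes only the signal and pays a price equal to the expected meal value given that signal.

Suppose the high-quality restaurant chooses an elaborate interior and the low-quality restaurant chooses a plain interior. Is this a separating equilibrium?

Yes

If types separate, elaborate interior earns payment 54 and plain interior earns 28.
High-quality: elaborate interior gives 54 − 16 = 38; plain interior gives 28 − 0 = 28. No deviation. ✓
Low-quality: plain interior gives 28 − 0 = 28; elaborate interior gives 54 − 34 = 20. No deviation. ✓
Both incentive constraints hold.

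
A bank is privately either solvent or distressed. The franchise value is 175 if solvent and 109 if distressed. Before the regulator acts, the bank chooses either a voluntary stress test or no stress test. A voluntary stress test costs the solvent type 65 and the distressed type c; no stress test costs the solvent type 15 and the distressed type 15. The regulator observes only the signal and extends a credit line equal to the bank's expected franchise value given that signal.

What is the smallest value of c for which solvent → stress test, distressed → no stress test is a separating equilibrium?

Under separation: stress test → solvent (pays 175); no stress test → distressed (pays 109).
Solvent: 175 − 65 = 110 ≥ 109 − 15 = 94. Holds regardless of c. ✓
Distressed: 109 − 15 ≥ 175 − c, so c ≥ 175 − 94 = 81.

81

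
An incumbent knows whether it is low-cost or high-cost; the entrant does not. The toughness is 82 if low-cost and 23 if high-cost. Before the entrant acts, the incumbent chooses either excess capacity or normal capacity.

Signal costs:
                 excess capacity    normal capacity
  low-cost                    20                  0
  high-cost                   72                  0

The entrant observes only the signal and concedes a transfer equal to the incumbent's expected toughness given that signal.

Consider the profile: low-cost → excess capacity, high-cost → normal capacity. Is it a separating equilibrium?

If types separate, excess capacity earns payment 82 and normal capacity earns 23.
Low-cost: excess capacity gives 82 − 20 = 62; normal capacity gives 23 − 0 = 23. No deviation. ✓
High-cost: normal capacity gives 23 − 0 = 23; excess capacity gives 82 − 72 = 10. No deviation. ✓
Both incentive constraints hold.

Yes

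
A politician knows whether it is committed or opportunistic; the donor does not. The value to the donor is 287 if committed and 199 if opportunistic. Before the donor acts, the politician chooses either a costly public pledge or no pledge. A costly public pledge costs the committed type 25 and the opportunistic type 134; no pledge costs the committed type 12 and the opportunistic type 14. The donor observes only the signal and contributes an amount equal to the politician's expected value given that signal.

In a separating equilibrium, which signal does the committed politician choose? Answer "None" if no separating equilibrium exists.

pledge

Try committed → pledge, opportunistic → no pledge:
  If types separate, pledge earns payment 287 and no pledge earns 199.
  Committed: pledge gives 287 − 25 = 262; no pledge gives 199 − 12 = 187. No deviation. ✓
  Opportunistic: no pledge gives 199 − 14 = 185; pledge gives 287 − 134 = 153. No deviation. ✓
Both hold — the committed type sends pledge.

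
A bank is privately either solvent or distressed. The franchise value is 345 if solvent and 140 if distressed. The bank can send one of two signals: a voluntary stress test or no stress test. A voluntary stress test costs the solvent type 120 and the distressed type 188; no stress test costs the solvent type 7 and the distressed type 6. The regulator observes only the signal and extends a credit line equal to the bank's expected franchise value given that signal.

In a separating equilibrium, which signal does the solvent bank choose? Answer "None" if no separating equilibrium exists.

None

Try solvent → stress test, distressed → no stress test:
  If types separate, stress test earns payment 345 and no stress test earns 140.
  Solvent: stress test gives 345 − 120 = 225; no stress test gives 140 − 7 = 133. No deviation. ✓
  Distressed: no stress test gives 140 − 6 = 134; stress test gives 345 − 188 = 157. Would deviate. ✗
Try solvent → no stress test, distressed → stress test:
  If types separate, no stress test earns payment 345 and stress test earns 140.
  Solvent: no stress test gives 345 − 7 = 338; stress test gives 140 − 120 = 20. No deviation. ✓
  Distressed: stress test gives 140 − 188 = -48; no stress test gives 345 − 6 = 339. Would deviate. ✗
Neither assignment is incentive-compatible.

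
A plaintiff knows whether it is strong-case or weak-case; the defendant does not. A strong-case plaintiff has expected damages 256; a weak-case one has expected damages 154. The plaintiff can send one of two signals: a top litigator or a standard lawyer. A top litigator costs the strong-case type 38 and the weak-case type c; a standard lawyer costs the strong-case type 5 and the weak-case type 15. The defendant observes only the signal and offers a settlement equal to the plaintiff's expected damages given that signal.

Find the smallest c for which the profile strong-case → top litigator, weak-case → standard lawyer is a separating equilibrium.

Under separation: top litigator → strong-case (pays 256); standard lawyer → weak-case (pays 154).
Strong-case: 256 − 38 = 218 ≥ 154 − 5 = 149. Holds regardless of c. ✓
Weak-case: 154 − 15 ≥ 256 − c, so c ≥ 256 − 139 = 117.

117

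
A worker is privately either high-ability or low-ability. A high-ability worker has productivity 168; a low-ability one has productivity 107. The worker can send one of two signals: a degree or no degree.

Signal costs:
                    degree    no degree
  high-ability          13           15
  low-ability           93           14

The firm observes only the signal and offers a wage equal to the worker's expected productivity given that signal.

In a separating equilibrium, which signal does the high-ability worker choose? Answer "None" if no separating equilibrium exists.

degree

Try high-ability → degree, low-ability → no degree:
  If types separate, degree earns payment 168 and no degree earns 107.
  High-ability: degree gives 168 − 13 = 155; no degree gives 107 − 15 = 92. No deviation. ✓
  Low-ability: no degree gives 107 − 14 = 93; degree gives 168 − 93 = 75. No deviation. ✓
Both hold — the high-ability type sends degree.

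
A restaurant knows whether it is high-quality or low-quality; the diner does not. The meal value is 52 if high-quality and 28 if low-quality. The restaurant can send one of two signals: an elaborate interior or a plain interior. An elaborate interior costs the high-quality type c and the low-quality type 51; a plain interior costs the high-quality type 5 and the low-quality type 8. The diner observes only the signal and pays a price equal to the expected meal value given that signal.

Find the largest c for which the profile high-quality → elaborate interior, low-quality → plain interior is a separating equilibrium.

29

Under separation: elaborate interior → high-quality (pays 52); plain interior → low-quality (pays 28).
Low-quality: 28 − 8 = 20 ≥ 52 − 51 = 1. Holds regardless of c. ✓
High-quality: 52 − c ≥ 28 − 5, so c ≤ 52 − 23 = 29.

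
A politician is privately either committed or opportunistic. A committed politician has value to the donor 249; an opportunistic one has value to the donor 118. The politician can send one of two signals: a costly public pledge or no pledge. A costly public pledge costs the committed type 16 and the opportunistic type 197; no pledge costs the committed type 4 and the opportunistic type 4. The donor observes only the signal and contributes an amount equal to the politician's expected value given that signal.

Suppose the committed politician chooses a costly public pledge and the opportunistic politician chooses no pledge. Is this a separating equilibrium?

Yes

Under separation the donor infers type exactly: pledge → committed (pays 249), no pledge → opportunistic (pays 118).
Committed: pledge gives 249 − 16 = 233; no pledge gives 118 − 4 = 114. No deviation. ✓
Opportunistic: no pledge gives 118 − 4 = 114; pledge gives 249 − 197 = 52. No deviation. ✓
Both incentive constraints hold.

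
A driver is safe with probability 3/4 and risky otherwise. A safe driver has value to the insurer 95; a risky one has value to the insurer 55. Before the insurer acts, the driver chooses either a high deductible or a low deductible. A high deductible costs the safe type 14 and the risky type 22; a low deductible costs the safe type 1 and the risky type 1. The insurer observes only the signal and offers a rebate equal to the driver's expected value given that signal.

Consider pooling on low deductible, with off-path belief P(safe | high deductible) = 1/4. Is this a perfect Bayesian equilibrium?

Yes

On the equilibrium path (low deductible) the insurer holds the prior 3/4 and pays 3/4·95 + 1/4·55 = 85. Off-path (high deductible) belief 1/4 gives 1/4·95 + 3/4·55 = 65.
Safe: low deductible gives 85 − 1 = 84; high deductible gives 65 − 14 = 51. Stays. ✓
Risky: low deductible gives 85 − 1 = 84; high deductible gives 65 − 22 = 43. Stays. ✓
Beliefs are Bayes-consistent on-path and both types best-respond.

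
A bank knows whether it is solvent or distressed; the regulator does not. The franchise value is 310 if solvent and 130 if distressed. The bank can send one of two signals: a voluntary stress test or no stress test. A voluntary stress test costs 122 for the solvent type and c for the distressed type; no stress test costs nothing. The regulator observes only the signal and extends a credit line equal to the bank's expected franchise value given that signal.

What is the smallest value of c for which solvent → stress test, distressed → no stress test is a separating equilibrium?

180

Under separation: stress test → solvent (pays 310); no stress test → distressed (pays 130).
Solvent: 310 − 122 = 188 ≥ 130 − 0 = 130. Holds regardless of c. ✓
Distressed: 130 − 0 ≥ 310 − c, so c ≥ 310 − 130 = 180.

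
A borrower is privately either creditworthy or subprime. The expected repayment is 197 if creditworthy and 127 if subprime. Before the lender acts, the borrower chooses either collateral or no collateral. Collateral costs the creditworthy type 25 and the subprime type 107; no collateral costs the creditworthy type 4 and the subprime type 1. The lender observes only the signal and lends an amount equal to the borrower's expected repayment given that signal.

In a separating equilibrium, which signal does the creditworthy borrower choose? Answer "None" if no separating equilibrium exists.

collateral

Try creditworthy → collateral, subprime → no collateral:
  Under separation the lender infers type exactly: collateral → creditworthy (pays 197), no collateral → subprime (pays 127).
  Creditworthy: collateral gives 197 − 25 = 172; no collateral gives 127 − 4 = 123. No deviation. ✓
  Subprime: no collateral gives 127 − 1 = 126; collateral gives 197 − 107 = 90. No deviation. ✓
Both hold — the creditworthy type sends collateral.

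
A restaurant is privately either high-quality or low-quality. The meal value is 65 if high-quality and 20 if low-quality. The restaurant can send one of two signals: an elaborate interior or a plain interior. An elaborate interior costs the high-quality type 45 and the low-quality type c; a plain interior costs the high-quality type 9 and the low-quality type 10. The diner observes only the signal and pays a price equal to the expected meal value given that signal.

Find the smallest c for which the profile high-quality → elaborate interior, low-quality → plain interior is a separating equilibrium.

55

Under separation: elaborate interior → high-quality (pays 65); plain interior → low-quality (pays 20).
High-quality: 65 − 45 = 20 ≥ 20 − 9 = 11. Holds regardless of c. ✓
Low-quality: 20 − 10 ≥ 65 − c, so c ≥ 65 − 10 = 55.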